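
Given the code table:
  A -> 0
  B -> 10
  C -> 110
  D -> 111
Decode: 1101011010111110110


Decoding:
110 -> C
10 -> B
110 -> C
10 -> B
111 -> D
110 -> C
110 -> C


Result: CBCBDCC


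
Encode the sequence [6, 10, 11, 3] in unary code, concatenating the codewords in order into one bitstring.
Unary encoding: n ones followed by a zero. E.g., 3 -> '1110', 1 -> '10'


Encode each number as n ones followed by a terminating 0:
  6 -> 1111110 (7 bits)
  10 -> 11111111110 (11 bits)
  11 -> 111111111110 (12 bits)
  3 -> 1110 (4 bits)
Total length = 7 + 11 + 12 + 4 = 34 bits.

Unary([6, 10, 11, 3]) = 1111110111111111101111111111101110 (34 bits)


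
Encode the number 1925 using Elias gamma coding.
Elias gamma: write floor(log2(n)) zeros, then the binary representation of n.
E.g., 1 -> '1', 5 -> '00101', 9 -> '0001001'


num_bits = floor(log2(1925)) + 1 = 11
leading_zeros = num_bits - 1 = 10
binary(1925) = 11110000101

Elias gamma(1925) = '0000000000' + '11110000101' = 000000000011110000101 (21 bits)


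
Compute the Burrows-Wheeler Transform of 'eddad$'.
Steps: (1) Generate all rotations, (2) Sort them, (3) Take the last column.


Rotations (sorted):
  0: $eddad -> last char: d
  1: ad$edd -> last char: d
  2: d$edda -> last char: a
  3: dad$ed -> last char: d
  4: ddad$e -> last char: e
  5: eddad$ -> last char: $


BWT = ddade$


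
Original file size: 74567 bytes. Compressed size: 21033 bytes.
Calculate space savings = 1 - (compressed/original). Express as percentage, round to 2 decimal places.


ratio = compressed/original = 21033/74567 = 0.282068
savings = 1 - ratio = 1 - 0.282068 = 0.717932
as a percentage: 0.717932 * 100 = 71.79%

Space savings = 1 - 21033/74567 = 71.79%


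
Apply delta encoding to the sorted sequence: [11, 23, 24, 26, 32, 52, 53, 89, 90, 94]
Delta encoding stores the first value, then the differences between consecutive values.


First value: 11
Deltas:
  23 - 11 = 12
  24 - 23 = 1
  26 - 24 = 2
  32 - 26 = 6
  52 - 32 = 20
  53 - 52 = 1
  89 - 53 = 36
  90 - 89 = 1
  94 - 90 = 4


Delta encoded: [11, 12, 1, 2, 6, 20, 1, 36, 1, 4]


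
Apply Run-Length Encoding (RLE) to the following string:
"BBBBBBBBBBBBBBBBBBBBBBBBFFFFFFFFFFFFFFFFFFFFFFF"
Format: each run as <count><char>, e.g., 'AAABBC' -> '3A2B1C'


Scanning runs left to right:
  i=0: run of 'B' x 24 -> '24B'
  i=24: run of 'F' x 23 -> '23F'

RLE = 24B23F


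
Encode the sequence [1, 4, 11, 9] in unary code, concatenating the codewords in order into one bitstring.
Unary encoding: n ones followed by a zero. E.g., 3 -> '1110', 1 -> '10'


Encode each number as n ones followed by a terminating 0:
  1 -> 10 (2 bits)
  4 -> 11110 (5 bits)
  11 -> 111111111110 (12 bits)
  9 -> 1111111110 (10 bits)
Total length = 2 + 5 + 12 + 10 = 29 bits.

Unary([1, 4, 11, 9]) = 10111101111111111101111111110 (29 bits)


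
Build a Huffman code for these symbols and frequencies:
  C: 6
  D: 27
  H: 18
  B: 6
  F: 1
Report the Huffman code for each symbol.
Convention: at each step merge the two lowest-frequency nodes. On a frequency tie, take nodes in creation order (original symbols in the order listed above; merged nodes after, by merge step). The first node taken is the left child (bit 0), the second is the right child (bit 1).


Huffman tree construction:
Step 1: Merge F(1) + C(6) = 7
Step 2: Merge B(6) + (F+C)(7) = 13
Step 3: Merge (B+(F+C))(13) + H(18) = 31
Step 4: Merge D(27) + ((B+(F+C))+H)(31) = 58
Read each symbol's code off the tree from the root (left child = 0, right child = 1).

Codes:
  C: 1011 (length 4)
  D: 0 (length 1)
  H: 11 (length 2)
  B: 100 (length 3)
  F: 1010 (length 4)
Average code length: 109/58 = 1.8793 bits/symbol


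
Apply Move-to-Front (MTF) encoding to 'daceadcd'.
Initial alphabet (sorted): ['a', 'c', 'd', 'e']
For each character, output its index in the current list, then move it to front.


MTF encoding:
'd': index 2 in ['a', 'c', 'd', 'e'] -> ['d', 'a', 'c', 'e']
'a': index 1 in ['d', 'a', 'c', 'e'] -> ['a', 'd', 'c', 'e']
'c': index 2 in ['a', 'd', 'c', 'e'] -> ['c', 'a', 'd', 'e']
'e': index 3 in ['c', 'a', 'd', 'e'] -> ['e', 'c', 'a', 'd']
'a': index 2 in ['e', 'c', 'a', 'd'] -> ['a', 'e', 'c', 'd']
'd': index 3 in ['a', 'e', 'c', 'd'] -> ['d', 'a', 'e', 'c']
'c': index 3 in ['d', 'a', 'e', 'c'] -> ['c', 'd', 'a', 'e']
'd': index 1 in ['c', 'd', 'a', 'e'] -> ['d', 'c', 'a', 'e']


Output: [2, 1, 2, 3, 2, 3, 3, 1]


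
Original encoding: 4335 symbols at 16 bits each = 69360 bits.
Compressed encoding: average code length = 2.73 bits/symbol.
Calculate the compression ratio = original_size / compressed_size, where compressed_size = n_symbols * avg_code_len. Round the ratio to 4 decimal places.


original_size = n_symbols * orig_bits = 4335 * 16 = 69360 bits
compressed_size = n_symbols * avg_code_len = 4335 * 2.73 = 11834.55 bits
ratio = original_size / compressed_size = 69360 / 11834.55 = 5.8608

Compression ratio = 5.8608


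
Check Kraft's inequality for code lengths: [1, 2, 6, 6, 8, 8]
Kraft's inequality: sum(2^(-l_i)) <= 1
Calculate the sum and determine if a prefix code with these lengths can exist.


Sum = 2^(-1) + 2^(-2) + 2^(-6) + 2^(-6) + 2^(-8) + 2^(-8)
    = 0.5 + 0.25 + 0.015625 + 0.015625 + 0.00390625 + 0.00390625
    = 202/256 = 0.7890625
Since 0.7890625 <= 1, Kraft's inequality IS satisfied.
A prefix code with these lengths CAN exist.

Kraft sum = 0.7890625. Satisfied.


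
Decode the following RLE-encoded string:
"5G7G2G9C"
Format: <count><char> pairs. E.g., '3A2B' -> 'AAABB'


Expanding each <count><char> pair:
  5G -> 'GGGGG'
  7G -> 'GGGGGGG'
  2G -> 'GG'
  9C -> 'CCCCCCCCC'

Decoded = GGGGGGGGGGGGGGCCCCCCCCC


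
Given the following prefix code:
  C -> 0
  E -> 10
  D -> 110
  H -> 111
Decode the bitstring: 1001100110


Decoding step by step:
Bits 10 -> E
Bits 0 -> C
Bits 110 -> D
Bits 0 -> C
Bits 110 -> D


Decoded message: ECDCD


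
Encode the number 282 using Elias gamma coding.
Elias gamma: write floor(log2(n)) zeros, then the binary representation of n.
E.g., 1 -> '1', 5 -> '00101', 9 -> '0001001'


num_bits = floor(log2(282)) + 1 = 9
leading_zeros = num_bits - 1 = 8
binary(282) = 100011010

Elias gamma(282) = '00000000' + '100011010' = 00000000100011010 (17 bits)


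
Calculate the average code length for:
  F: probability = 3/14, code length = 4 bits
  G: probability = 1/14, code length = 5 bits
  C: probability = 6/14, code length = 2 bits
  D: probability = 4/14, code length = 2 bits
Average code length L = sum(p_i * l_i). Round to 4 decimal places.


Weighted contributions p_i * l_i:
  F: (3/14) * 4 = 12/14
  G: (1/14) * 5 = 5/14
  C: (6/14) * 2 = 12/14
  D: (4/14) * 2 = 8/14
Sum = (12 + 5 + 12 + 8)/14 = 37/14

L = 37/14 = 2.6429 bits/symbol


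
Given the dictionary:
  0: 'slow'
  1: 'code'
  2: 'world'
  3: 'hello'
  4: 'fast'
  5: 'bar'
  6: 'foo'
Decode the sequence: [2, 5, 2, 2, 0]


Look up each index in the dictionary:
  2 -> 'world'
  5 -> 'bar'
  2 -> 'world'
  2 -> 'world'
  0 -> 'slow'

Decoded: "world bar world world slow"


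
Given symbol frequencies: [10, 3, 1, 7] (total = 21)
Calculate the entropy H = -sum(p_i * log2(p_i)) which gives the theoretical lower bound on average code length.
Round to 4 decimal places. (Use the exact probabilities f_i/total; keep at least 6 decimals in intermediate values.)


Per-symbol terms -p_i * log2(p_i) with p_i = f_i/21:
  p = 10/21 = 0.476190: log2(p) = -1.070389, -p*log2(p) = 0.509709
  p = 3/21 = 0.142857: log2(p) = -2.807355, -p*log2(p) = 0.401051
  p = 1/21 = 0.047619: log2(p) = -4.392317, -p*log2(p) = 0.209158
  p = 7/21 = 0.333333: log2(p) = -1.584963, -p*log2(p) = 0.528321
H = 0.509709 + 0.401051 + 0.209158 + 0.528321 = 1.648239

H = 1.6482 bits/symbol


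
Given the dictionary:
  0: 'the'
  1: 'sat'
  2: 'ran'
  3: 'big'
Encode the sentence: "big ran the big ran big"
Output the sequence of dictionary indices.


Look up each word in the dictionary:
  'big' -> 3
  'ran' -> 2
  'the' -> 0
  'big' -> 3
  'ran' -> 2
  'big' -> 3

Encoded: [3, 2, 0, 3, 2, 3]


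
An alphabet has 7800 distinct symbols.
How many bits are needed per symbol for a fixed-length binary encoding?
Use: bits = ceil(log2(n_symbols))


log2(7800) = 12.9293
Bracket: 2^12 = 4096 < 7800 <= 2^13 = 8192
So ceil(log2(7800)) = 13

bits = ceil(log2(7800)) = ceil(12.9293) = 13 bits


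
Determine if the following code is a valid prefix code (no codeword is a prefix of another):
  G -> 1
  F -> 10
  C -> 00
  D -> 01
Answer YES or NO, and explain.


Checking each pair (does one codeword prefix another?):
  G='1' vs F='10': prefix -- VIOLATION

NO -- this is NOT a valid prefix code. G (1) is a prefix of F (10).


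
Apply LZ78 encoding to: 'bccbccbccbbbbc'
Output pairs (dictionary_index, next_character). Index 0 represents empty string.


LZ78 encoding steps:
Dictionary: {0: ''}
Step 1: w='' (idx 0), next='b' -> output (0, 'b'), add 'b' as idx 1
Step 2: w='' (idx 0), next='c' -> output (0, 'c'), add 'c' as idx 2
Step 3: w='c' (idx 2), next='b' -> output (2, 'b'), add 'cb' as idx 3
Step 4: w='c' (idx 2), next='c' -> output (2, 'c'), add 'cc' as idx 4
Step 5: w='b' (idx 1), next='c' -> output (1, 'c'), add 'bc' as idx 5
Step 6: w='cb' (idx 3), next='b' -> output (3, 'b'), add 'cbb' as idx 6
Step 7: w='b' (idx 1), next='b' -> output (1, 'b'), add 'bb' as idx 7
Step 8: w='c' (idx 2), end of input -> output (2, '')


Encoded: [(0, 'b'), (0, 'c'), (2, 'b'), (2, 'c'), (1, 'c'), (3, 'b'), (1, 'b'), (2, '')]


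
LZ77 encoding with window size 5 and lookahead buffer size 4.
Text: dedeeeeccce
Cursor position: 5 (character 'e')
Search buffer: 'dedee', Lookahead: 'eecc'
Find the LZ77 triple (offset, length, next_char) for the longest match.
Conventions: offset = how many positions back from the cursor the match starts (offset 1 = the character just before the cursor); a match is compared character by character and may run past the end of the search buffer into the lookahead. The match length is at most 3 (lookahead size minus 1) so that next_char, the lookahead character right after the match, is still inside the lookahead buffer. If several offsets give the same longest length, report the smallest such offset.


Try each offset into the search buffer:
  offset=1 (pos 4, char 'e'): match length 2
  offset=2 (pos 3, char 'e'): match length 2
  offset=3 (pos 2, char 'd'): match length 0
  offset=4 (pos 1, char 'e'): match length 1
  offset=5 (pos 0, char 'd'): match length 0
Longest match has length 2, found at offsets 1, 2; take the smallest, offset 1.
next_char = character at position 5 + 2 = 7 -> 'c'

Best match: offset=1, length=2 (matching 'ee' starting at position 4)
LZ77 triple: (1, 2, 'c')


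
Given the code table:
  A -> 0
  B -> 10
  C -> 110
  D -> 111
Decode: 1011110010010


Decoding:
10 -> B
111 -> D
10 -> B
0 -> A
10 -> B
0 -> A
10 -> B


Result: BDBABAB


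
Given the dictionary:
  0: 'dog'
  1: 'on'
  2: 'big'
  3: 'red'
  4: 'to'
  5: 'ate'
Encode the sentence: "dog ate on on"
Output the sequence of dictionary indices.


Look up each word in the dictionary:
  'dog' -> 0
  'ate' -> 5
  'on' -> 1
  'on' -> 1

Encoded: [0, 5, 1, 1]


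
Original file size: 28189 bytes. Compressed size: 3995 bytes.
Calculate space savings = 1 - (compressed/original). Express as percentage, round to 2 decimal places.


ratio = compressed/original = 3995/28189 = 0.141722
savings = 1 - ratio = 1 - 0.141722 = 0.858278
as a percentage: 0.858278 * 100 = 85.83%

Space savings = 1 - 3995/28189 = 85.83%


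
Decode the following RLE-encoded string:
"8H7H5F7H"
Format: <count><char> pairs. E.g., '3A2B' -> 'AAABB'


Expanding each <count><char> pair:
  8H -> 'HHHHHHHH'
  7H -> 'HHHHHHH'
  5F -> 'FFFFF'
  7H -> 'HHHHHHH'

Decoded = HHHHHHHHHHHHHHHFFFFFHHHHHHH


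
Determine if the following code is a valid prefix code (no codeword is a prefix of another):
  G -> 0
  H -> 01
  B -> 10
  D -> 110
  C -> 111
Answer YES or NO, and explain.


Checking each pair (does one codeword prefix another?):
  G='0' vs H='01': prefix -- VIOLATION

NO -- this is NOT a valid prefix code. G (0) is a prefix of H (01).


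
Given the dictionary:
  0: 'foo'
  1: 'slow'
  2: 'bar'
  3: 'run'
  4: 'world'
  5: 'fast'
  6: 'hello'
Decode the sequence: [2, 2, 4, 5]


Look up each index in the dictionary:
  2 -> 'bar'
  2 -> 'bar'
  4 -> 'world'
  5 -> 'fast'

Decoded: "bar bar world fast"


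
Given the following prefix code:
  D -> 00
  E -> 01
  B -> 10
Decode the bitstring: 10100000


Decoding step by step:
Bits 10 -> B
Bits 10 -> B
Bits 00 -> D
Bits 00 -> D


Decoded message: BBDD


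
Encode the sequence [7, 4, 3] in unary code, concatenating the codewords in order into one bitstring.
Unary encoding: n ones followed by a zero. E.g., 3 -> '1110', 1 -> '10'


Encode each number as n ones followed by a terminating 0:
  7 -> 11111110 (8 bits)
  4 -> 11110 (5 bits)
  3 -> 1110 (4 bits)
Total length = 8 + 5 + 4 = 17 bits.

Unary([7, 4, 3]) = 11111110111101110 (17 bits)


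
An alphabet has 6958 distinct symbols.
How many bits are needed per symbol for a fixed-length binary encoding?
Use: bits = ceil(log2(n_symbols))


log2(6958) = 12.7645
Bracket: 2^12 = 4096 < 6958 <= 2^13 = 8192
So ceil(log2(6958)) = 13

bits = ceil(log2(6958)) = ceil(12.7645) = 13 bits


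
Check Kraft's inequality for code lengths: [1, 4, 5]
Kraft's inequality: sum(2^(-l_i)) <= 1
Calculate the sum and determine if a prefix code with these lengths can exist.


Sum = 2^(-1) + 2^(-4) + 2^(-5)
    = 0.5 + 0.0625 + 0.03125
    = 19/32 = 0.59375
Since 0.59375 <= 1, Kraft's inequality IS satisfied.
A prefix code with these lengths CAN exist.

Kraft sum = 0.59375. Satisfied.


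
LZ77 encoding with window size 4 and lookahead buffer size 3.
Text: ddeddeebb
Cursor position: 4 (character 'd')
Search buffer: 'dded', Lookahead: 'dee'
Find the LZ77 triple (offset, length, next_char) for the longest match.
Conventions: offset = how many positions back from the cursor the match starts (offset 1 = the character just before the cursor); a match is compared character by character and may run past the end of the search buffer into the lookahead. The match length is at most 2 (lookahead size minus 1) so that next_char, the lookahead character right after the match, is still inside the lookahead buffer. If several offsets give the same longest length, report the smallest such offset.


Try each offset into the search buffer:
  offset=1 (pos 3, char 'd'): match length 1
  offset=2 (pos 2, char 'e'): match length 0
  offset=3 (pos 1, char 'd'): match length 2
  offset=4 (pos 0, char 'd'): match length 1
Longest match has length 2 at offset 3.
next_char = character at position 4 + 2 = 6 -> 'e'

Best match: offset=3, length=2 (matching 'de' starting at position 1)
LZ77 triple: (3, 2, 'e')


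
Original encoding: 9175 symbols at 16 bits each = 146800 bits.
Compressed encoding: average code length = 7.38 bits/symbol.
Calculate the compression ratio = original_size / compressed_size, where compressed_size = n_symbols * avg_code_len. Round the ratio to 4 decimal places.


original_size = n_symbols * orig_bits = 9175 * 16 = 146800 bits
compressed_size = n_symbols * avg_code_len = 9175 * 7.38 = 67711.5 bits
ratio = original_size / compressed_size = 146800 / 67711.5 = 2.168

Compression ratio = 2.168


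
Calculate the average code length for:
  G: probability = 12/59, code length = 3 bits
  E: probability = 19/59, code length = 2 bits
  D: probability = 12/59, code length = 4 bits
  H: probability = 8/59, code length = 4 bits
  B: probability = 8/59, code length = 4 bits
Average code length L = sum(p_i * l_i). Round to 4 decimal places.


Weighted contributions p_i * l_i:
  G: (12/59) * 3 = 36/59
  E: (19/59) * 2 = 38/59
  D: (12/59) * 4 = 48/59
  H: (8/59) * 4 = 32/59
  B: (8/59) * 4 = 32/59
Sum = (36 + 38 + 48 + 32 + 32)/59 = 186/59

L = 186/59 = 3.1525 bits/symbol


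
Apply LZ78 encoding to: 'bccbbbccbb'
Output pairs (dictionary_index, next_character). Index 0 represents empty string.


LZ78 encoding steps:
Dictionary: {0: ''}
Step 1: w='' (idx 0), next='b' -> output (0, 'b'), add 'b' as idx 1
Step 2: w='' (idx 0), next='c' -> output (0, 'c'), add 'c' as idx 2
Step 3: w='c' (idx 2), next='b' -> output (2, 'b'), add 'cb' as idx 3
Step 4: w='b' (idx 1), next='b' -> output (1, 'b'), add 'bb' as idx 4
Step 5: w='c' (idx 2), next='c' -> output (2, 'c'), add 'cc' as idx 5
Step 6: w='bb' (idx 4), end of input -> output (4, '')


Encoded: [(0, 'b'), (0, 'c'), (2, 'b'), (1, 'b'), (2, 'c'), (4, '')]


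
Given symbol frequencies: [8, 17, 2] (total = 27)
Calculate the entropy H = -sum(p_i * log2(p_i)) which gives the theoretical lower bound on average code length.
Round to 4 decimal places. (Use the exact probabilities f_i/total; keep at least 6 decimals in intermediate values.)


Per-symbol terms -p_i * log2(p_i) with p_i = f_i/27:
  p = 8/27 = 0.296296: log2(p) = -1.754888, -p*log2(p) = 0.519967
  p = 17/27 = 0.629630: log2(p) = -0.667425, -p*log2(p) = 0.420230
  p = 2/27 = 0.074074: log2(p) = -3.754888, -p*log2(p) = 0.278140
H = 0.519967 + 0.420230 + 0.278140 = 1.218337

H = 1.2183 bits/symbol


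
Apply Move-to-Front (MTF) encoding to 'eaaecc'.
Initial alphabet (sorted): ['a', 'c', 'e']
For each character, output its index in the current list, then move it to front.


MTF encoding:
'e': index 2 in ['a', 'c', 'e'] -> ['e', 'a', 'c']
'a': index 1 in ['e', 'a', 'c'] -> ['a', 'e', 'c']
'a': index 0 in ['a', 'e', 'c'] -> ['a', 'e', 'c']
'e': index 1 in ['a', 'e', 'c'] -> ['e', 'a', 'c']
'c': index 2 in ['e', 'a', 'c'] -> ['c', 'e', 'a']
'c': index 0 in ['c', 'e', 'a'] -> ['c', 'e', 'a']


Output: [2, 1, 0, 1, 2, 0]


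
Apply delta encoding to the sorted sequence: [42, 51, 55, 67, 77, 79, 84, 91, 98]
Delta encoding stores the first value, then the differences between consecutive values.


First value: 42
Deltas:
  51 - 42 = 9
  55 - 51 = 4
  67 - 55 = 12
  77 - 67 = 10
  79 - 77 = 2
  84 - 79 = 5
  91 - 84 = 7
  98 - 91 = 7


Delta encoded: [42, 9, 4, 12, 10, 2, 5, 7, 7]


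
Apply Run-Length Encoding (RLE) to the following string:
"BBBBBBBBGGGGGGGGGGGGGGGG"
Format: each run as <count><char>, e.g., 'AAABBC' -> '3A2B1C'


Scanning runs left to right:
  i=0: run of 'B' x 8 -> '8B'
  i=8: run of 'G' x 16 -> '16G'

RLE = 8B16G


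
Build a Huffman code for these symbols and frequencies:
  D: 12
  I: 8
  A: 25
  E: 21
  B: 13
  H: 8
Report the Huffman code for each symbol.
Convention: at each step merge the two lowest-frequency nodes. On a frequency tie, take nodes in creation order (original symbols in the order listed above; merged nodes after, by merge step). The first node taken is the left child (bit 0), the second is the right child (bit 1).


Huffman tree construction:
Step 1: Merge I(8) + H(8) = 16
Step 2: Merge D(12) + B(13) = 25
Step 3: Merge (I+H)(16) + E(21) = 37
Step 4: Merge A(25) + (D+B)(25) = 50
Step 5: Merge ((I+H)+E)(37) + (A+(D+B))(50) = 87
Read each symbol's code off the tree from the root (left child = 0, right child = 1).

Codes:
  D: 110 (length 3)
  I: 000 (length 3)
  A: 10 (length 2)
  E: 01 (length 2)
  B: 111 (length 3)
  H: 001 (length 3)
Average code length: 215/87 = 2.4713 bits/symbol


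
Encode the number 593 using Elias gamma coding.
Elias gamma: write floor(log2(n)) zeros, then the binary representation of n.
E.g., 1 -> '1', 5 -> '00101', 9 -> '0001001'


num_bits = floor(log2(593)) + 1 = 10
leading_zeros = num_bits - 1 = 9
binary(593) = 1001010001

Elias gamma(593) = '000000000' + '1001010001' = 0000000001001010001 (19 bits)


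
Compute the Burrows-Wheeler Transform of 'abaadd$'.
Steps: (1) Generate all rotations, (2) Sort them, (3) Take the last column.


Rotations (sorted):
  0: $abaadd -> last char: d
  1: aadd$ab -> last char: b
  2: abaadd$ -> last char: $
  3: add$aba -> last char: a
  4: baadd$a -> last char: a
  5: d$abaad -> last char: d
  6: dd$abaa -> last char: a


BWT = db$aada


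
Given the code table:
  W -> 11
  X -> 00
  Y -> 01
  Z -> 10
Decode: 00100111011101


Decoding:
00 -> X
10 -> Z
01 -> Y
11 -> W
01 -> Y
11 -> W
01 -> Y


Result: XZYWYWY


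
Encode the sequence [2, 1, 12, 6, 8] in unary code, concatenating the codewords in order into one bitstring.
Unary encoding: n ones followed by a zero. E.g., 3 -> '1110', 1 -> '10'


Encode each number as n ones followed by a terminating 0:
  2 -> 110 (3 bits)
  1 -> 10 (2 bits)
  12 -> 1111111111110 (13 bits)
  6 -> 1111110 (7 bits)
  8 -> 111111110 (9 bits)
Total length = 3 + 2 + 13 + 7 + 9 = 34 bits.

Unary([2, 1, 12, 6, 8]) = 1101011111111111101111110111111110 (34 bits)


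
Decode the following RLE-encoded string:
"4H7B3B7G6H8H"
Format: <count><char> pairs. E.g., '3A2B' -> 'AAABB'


Expanding each <count><char> pair:
  4H -> 'HHHH'
  7B -> 'BBBBBBB'
  3B -> 'BBB'
  7G -> 'GGGGGGG'
  6H -> 'HHHHHH'
  8H -> 'HHHHHHHH'

Decoded = HHHHBBBBBBBBBBGGGGGGGHHHHHHHHHHHHHH


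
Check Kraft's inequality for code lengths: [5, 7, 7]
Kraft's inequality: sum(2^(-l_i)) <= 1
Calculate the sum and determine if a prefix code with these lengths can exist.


Sum = 2^(-5) + 2^(-7) + 2^(-7)
    = 0.03125 + 0.0078125 + 0.0078125
    = 6/128 = 0.046875
Since 0.046875 <= 1, Kraft's inequality IS satisfied.
A prefix code with these lengths CAN exist.

Kraft sum = 0.046875. Satisfied.


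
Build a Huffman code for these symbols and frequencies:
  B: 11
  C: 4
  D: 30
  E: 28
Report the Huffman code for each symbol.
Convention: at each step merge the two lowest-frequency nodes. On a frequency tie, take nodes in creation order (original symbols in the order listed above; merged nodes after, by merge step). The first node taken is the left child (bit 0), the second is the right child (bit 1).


Huffman tree construction:
Step 1: Merge C(4) + B(11) = 15
Step 2: Merge (C+B)(15) + E(28) = 43
Step 3: Merge D(30) + ((C+B)+E)(43) = 73
Read each symbol's code off the tree from the root (left child = 0, right child = 1).

Codes:
  B: 101 (length 3)
  C: 100 (length 3)
  D: 0 (length 1)
  E: 11 (length 2)
Average code length: 131/73 = 1.7945 bits/symbol


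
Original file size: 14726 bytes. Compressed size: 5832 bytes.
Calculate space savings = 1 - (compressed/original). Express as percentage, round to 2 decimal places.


ratio = compressed/original = 5832/14726 = 0.396034
savings = 1 - ratio = 1 - 0.396034 = 0.603966
as a percentage: 0.603966 * 100 = 60.4%

Space savings = 1 - 5832/14726 = 60.4%


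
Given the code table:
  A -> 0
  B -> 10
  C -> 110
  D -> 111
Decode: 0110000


Decoding:
0 -> A
110 -> C
0 -> A
0 -> A
0 -> A


Result: ACAAA


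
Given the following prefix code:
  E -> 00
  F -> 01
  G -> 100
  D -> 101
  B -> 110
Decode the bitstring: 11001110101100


Decoding step by step:
Bits 110 -> B
Bits 01 -> F
Bits 110 -> B
Bits 101 -> D
Bits 100 -> G


Decoded message: BFBDG


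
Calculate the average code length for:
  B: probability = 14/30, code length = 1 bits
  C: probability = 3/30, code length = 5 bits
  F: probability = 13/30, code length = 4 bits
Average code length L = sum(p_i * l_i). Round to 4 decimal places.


Weighted contributions p_i * l_i:
  B: (14/30) * 1 = 14/30
  C: (3/30) * 5 = 15/30
  F: (13/30) * 4 = 52/30
Sum = (14 + 15 + 52)/30 = 81/30

L = 81/30 = 2.7000 bits/symbol


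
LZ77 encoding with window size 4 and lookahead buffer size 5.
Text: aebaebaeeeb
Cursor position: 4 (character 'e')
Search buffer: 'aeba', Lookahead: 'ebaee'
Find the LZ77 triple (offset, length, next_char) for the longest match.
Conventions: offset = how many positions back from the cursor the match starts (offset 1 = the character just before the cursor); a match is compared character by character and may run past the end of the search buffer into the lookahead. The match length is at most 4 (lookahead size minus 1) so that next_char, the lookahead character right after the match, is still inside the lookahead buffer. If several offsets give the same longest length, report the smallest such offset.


Try each offset into the search buffer:
  offset=1 (pos 3, char 'a'): match length 0
  offset=2 (pos 2, char 'b'): match length 0
  offset=3 (pos 1, char 'e'): match length 4
  offset=4 (pos 0, char 'a'): match length 0
Longest match has length 4 at offset 3.
next_char = character at position 4 + 4 = 8 -> 'e'

Best match: offset=3, length=4 (matching 'ebae' starting at position 1)
LZ77 triple: (3, 4, 'e')


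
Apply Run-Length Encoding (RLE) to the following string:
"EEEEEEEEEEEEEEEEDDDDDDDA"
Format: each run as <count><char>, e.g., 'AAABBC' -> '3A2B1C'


Scanning runs left to right:
  i=0: run of 'E' x 16 -> '16E'
  i=16: run of 'D' x 7 -> '7D'
  i=23: run of 'A' x 1 -> '1A'

RLE = 16E7D1A


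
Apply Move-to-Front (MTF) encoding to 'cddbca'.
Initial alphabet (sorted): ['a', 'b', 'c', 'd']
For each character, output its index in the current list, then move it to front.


MTF encoding:
'c': index 2 in ['a', 'b', 'c', 'd'] -> ['c', 'a', 'b', 'd']
'd': index 3 in ['c', 'a', 'b', 'd'] -> ['d', 'c', 'a', 'b']
'd': index 0 in ['d', 'c', 'a', 'b'] -> ['d', 'c', 'a', 'b']
'b': index 3 in ['d', 'c', 'a', 'b'] -> ['b', 'd', 'c', 'a']
'c': index 2 in ['b', 'd', 'c', 'a'] -> ['c', 'b', 'd', 'a']
'a': index 3 in ['c', 'b', 'd', 'a'] -> ['a', 'c', 'b', 'd']


Output: [2, 3, 0, 3, 2, 3]


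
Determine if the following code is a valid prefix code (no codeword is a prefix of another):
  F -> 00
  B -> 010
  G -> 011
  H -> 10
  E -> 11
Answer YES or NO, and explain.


Checking each pair (does one codeword prefix another?):
  F='00' vs B='010': no prefix
  F='00' vs G='011': no prefix
  F='00' vs H='10': no prefix
  F='00' vs E='11': no prefix
  B='010' vs F='00': no prefix
  B='010' vs G='011': no prefix
  B='010' vs H='10': no prefix
  B='010' vs E='11': no prefix
  G='011' vs F='00': no prefix
  G='011' vs B='010': no prefix
  G='011' vs H='10': no prefix
  G='011' vs E='11': no prefix
  H='10' vs F='00': no prefix
  H='10' vs B='010': no prefix
  H='10' vs G='011': no prefix
  H='10' vs E='11': no prefix
  E='11' vs F='00': no prefix
  E='11' vs B='010': no prefix
  E='11' vs G='011': no prefix
  E='11' vs H='10': no prefix
No violation found over all pairs.

YES -- this is a valid prefix code. No codeword is a prefix of any other codeword.


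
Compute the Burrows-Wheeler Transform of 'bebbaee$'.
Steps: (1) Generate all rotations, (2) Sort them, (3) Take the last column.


Rotations (sorted):
  0: $bebbaee -> last char: e
  1: aee$bebb -> last char: b
  2: baee$beb -> last char: b
  3: bbaee$be -> last char: e
  4: bebbaee$ -> last char: $
  5: e$bebbae -> last char: e
  6: ebbaee$b -> last char: b
  7: ee$bebba -> last char: a


BWT = ebbe$eba


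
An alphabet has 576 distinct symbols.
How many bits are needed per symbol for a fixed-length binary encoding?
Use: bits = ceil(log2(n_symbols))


log2(576) = 9.1699
Bracket: 2^9 = 512 < 576 <= 2^10 = 1024
So ceil(log2(576)) = 10

bits = ceil(log2(576)) = ceil(9.1699) = 10 bits


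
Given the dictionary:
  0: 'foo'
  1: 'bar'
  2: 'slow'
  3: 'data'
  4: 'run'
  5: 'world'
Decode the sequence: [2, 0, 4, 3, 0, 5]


Look up each index in the dictionary:
  2 -> 'slow'
  0 -> 'foo'
  4 -> 'run'
  3 -> 'data'
  0 -> 'foo'
  5 -> 'world'

Decoded: "slow foo run data foo world"


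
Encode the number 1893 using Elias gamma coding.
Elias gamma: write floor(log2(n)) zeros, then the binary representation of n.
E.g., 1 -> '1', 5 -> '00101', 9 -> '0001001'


num_bits = floor(log2(1893)) + 1 = 11
leading_zeros = num_bits - 1 = 10
binary(1893) = 11101100101

Elias gamma(1893) = '0000000000' + '11101100101' = 000000000011101100101 (21 bits)


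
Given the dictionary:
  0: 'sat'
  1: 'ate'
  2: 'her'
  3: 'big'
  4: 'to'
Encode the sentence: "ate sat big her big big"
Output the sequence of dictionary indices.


Look up each word in the dictionary:
  'ate' -> 1
  'sat' -> 0
  'big' -> 3
  'her' -> 2
  'big' -> 3
  'big' -> 3

Encoded: [1, 0, 3, 2, 3, 3]


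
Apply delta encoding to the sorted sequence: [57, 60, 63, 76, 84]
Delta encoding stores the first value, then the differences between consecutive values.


First value: 57
Deltas:
  60 - 57 = 3
  63 - 60 = 3
  76 - 63 = 13
  84 - 76 = 8


Delta encoded: [57, 3, 3, 13, 8]


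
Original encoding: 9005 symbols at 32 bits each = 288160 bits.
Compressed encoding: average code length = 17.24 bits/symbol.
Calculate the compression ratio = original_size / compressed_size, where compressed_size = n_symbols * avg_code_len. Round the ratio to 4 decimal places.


original_size = n_symbols * orig_bits = 9005 * 32 = 288160 bits
compressed_size = n_symbols * avg_code_len = 9005 * 17.24 = 155246.2 bits
ratio = original_size / compressed_size = 288160 / 155246.2 = 1.8561

Compression ratio = 1.8561


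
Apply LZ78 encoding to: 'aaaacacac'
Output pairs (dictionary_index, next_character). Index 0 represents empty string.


LZ78 encoding steps:
Dictionary: {0: ''}
Step 1: w='' (idx 0), next='a' -> output (0, 'a'), add 'a' as idx 1
Step 2: w='a' (idx 1), next='a' -> output (1, 'a'), add 'aa' as idx 2
Step 3: w='a' (idx 1), next='c' -> output (1, 'c'), add 'ac' as idx 3
Step 4: w='ac' (idx 3), next='a' -> output (3, 'a'), add 'aca' as idx 4
Step 5: w='' (idx 0), next='c' -> output (0, 'c'), add 'c' as idx 5


Encoded: [(0, 'a'), (1, 'a'), (1, 'c'), (3, 'a'), (0, 'c')]


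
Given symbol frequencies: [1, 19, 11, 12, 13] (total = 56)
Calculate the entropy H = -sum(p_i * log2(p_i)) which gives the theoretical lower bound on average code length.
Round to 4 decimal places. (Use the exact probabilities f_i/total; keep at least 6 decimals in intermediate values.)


Per-symbol terms -p_i * log2(p_i) with p_i = f_i/56:
  p = 1/56 = 0.017857: log2(p) = -5.807355, -p*log2(p) = 0.103703
  p = 19/56 = 0.339286: log2(p) = -1.559427, -p*log2(p) = 0.529091
  p = 11/56 = 0.196429: log2(p) = -2.347923, -p*log2(p) = 0.461199
  p = 12/56 = 0.214286: log2(p) = -2.222392, -p*log2(p) = 0.476227
  p = 13/56 = 0.232143: log2(p) = -2.106915, -p*log2(p) = 0.489105
H = 0.103703 + 0.529091 + 0.461199 + 0.476227 + 0.489105 = 2.059325

H = 2.0593 bits/symbol


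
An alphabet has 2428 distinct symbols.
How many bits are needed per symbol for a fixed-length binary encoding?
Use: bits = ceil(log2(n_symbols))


log2(2428) = 11.2456
Bracket: 2^11 = 2048 < 2428 <= 2^12 = 4096
So ceil(log2(2428)) = 12

bits = ceil(log2(2428)) = ceil(11.2456) = 12 bits


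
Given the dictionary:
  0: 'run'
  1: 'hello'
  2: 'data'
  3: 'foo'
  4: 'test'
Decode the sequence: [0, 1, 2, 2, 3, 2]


Look up each index in the dictionary:
  0 -> 'run'
  1 -> 'hello'
  2 -> 'data'
  2 -> 'data'
  3 -> 'foo'
  2 -> 'data'

Decoded: "run hello data data foo data"


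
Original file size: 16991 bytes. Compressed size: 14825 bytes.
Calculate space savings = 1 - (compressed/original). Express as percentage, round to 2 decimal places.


ratio = compressed/original = 14825/16991 = 0.872521
savings = 1 - ratio = 1 - 0.872521 = 0.127479
as a percentage: 0.127479 * 100 = 12.75%

Space savings = 1 - 14825/16991 = 12.75%


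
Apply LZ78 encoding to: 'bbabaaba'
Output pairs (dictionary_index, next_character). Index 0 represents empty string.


LZ78 encoding steps:
Dictionary: {0: ''}
Step 1: w='' (idx 0), next='b' -> output (0, 'b'), add 'b' as idx 1
Step 2: w='b' (idx 1), next='a' -> output (1, 'a'), add 'ba' as idx 2
Step 3: w='ba' (idx 2), next='a' -> output (2, 'a'), add 'baa' as idx 3
Step 4: w='ba' (idx 2), end of input -> output (2, '')


Encoded: [(0, 'b'), (1, 'a'), (2, 'a'), (2, '')]


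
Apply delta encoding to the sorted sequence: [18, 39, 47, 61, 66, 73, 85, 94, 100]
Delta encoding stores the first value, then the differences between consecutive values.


First value: 18
Deltas:
  39 - 18 = 21
  47 - 39 = 8
  61 - 47 = 14
  66 - 61 = 5
  73 - 66 = 7
  85 - 73 = 12
  94 - 85 = 9
  100 - 94 = 6


Delta encoded: [18, 21, 8, 14, 5, 7, 12, 9, 6]


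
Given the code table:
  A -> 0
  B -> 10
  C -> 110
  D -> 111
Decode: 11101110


Decoding:
111 -> D
0 -> A
111 -> D
0 -> A


Result: DADA


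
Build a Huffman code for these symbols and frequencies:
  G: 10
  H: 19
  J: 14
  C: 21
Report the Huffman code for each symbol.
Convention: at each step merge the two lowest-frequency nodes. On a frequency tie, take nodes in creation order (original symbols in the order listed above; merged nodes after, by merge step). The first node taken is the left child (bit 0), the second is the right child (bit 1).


Huffman tree construction:
Step 1: Merge G(10) + J(14) = 24
Step 2: Merge H(19) + C(21) = 40
Step 3: Merge (G+J)(24) + (H+C)(40) = 64
Read each symbol's code off the tree from the root (left child = 0, right child = 1).

Codes:
  G: 00 (length 2)
  H: 10 (length 2)
  J: 01 (length 2)
  C: 11 (length 2)
Average code length: 128/64 = 2.0000 bits/symbol


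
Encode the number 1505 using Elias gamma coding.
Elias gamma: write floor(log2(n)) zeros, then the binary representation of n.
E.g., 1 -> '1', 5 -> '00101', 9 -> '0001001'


num_bits = floor(log2(1505)) + 1 = 11
leading_zeros = num_bits - 1 = 10
binary(1505) = 10111100001

Elias gamma(1505) = '0000000000' + '10111100001' = 000000000010111100001 (21 bits)


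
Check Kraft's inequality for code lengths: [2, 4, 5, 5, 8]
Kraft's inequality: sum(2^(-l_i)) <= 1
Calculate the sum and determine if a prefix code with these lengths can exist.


Sum = 2^(-2) + 2^(-4) + 2^(-5) + 2^(-5) + 2^(-8)
    = 0.25 + 0.0625 + 0.03125 + 0.03125 + 0.00390625
    = 97/256 = 0.37890625
Since 0.37890625 <= 1, Kraft's inequality IS satisfied.
A prefix code with these lengths CAN exist.

Kraft sum = 0.37890625. Satisfied.


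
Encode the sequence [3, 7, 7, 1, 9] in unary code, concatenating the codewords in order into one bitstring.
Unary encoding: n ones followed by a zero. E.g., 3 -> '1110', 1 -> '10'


Encode each number as n ones followed by a terminating 0:
  3 -> 1110 (4 bits)
  7 -> 11111110 (8 bits)
  7 -> 11111110 (8 bits)
  1 -> 10 (2 bits)
  9 -> 1111111110 (10 bits)
Total length = 4 + 8 + 8 + 2 + 10 = 32 bits.

Unary([3, 7, 7, 1, 9]) = 11101111111011111110101111111110 (32 bits)


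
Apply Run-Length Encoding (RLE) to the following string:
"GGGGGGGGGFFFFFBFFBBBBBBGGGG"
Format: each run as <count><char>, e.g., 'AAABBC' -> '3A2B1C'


Scanning runs left to right:
  i=0: run of 'G' x 9 -> '9G'
  i=9: run of 'F' x 5 -> '5F'
  i=14: run of 'B' x 1 -> '1B'
  i=15: run of 'F' x 2 -> '2F'
  i=17: run of 'B' x 6 -> '6B'
  i=23: run of 'G' x 4 -> '4G'

RLE = 9G5F1B2F6B4G


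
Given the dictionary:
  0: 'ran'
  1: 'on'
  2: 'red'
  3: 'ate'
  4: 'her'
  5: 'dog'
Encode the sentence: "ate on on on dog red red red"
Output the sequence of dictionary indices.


Look up each word in the dictionary:
  'ate' -> 3
  'on' -> 1
  'on' -> 1
  'on' -> 1
  'dog' -> 5
  'red' -> 2
  'red' -> 2
  'red' -> 2

Encoded: [3, 1, 1, 1, 5, 2, 2, 2]


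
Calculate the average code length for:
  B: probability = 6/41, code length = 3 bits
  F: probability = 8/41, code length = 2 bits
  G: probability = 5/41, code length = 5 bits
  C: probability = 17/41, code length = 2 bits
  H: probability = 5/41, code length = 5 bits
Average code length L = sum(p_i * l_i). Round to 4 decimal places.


Weighted contributions p_i * l_i:
  B: (6/41) * 3 = 18/41
  F: (8/41) * 2 = 16/41
  G: (5/41) * 5 = 25/41
  C: (17/41) * 2 = 34/41
  H: (5/41) * 5 = 25/41
Sum = (18 + 16 + 25 + 34 + 25)/41 = 118/41

L = 118/41 = 2.8780 bits/symbol


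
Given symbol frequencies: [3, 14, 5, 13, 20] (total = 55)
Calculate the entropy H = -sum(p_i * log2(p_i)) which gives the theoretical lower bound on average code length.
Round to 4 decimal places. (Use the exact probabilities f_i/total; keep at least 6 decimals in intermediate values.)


Per-symbol terms -p_i * log2(p_i) with p_i = f_i/55:
  p = 3/55 = 0.054545: log2(p) = -4.196397, -p*log2(p) = 0.228894
  p = 14/55 = 0.254545: log2(p) = -1.974005, -p*log2(p) = 0.502474
  p = 5/55 = 0.090909: log2(p) = -3.459432, -p*log2(p) = 0.314494
  p = 13/55 = 0.236364: log2(p) = -2.080920, -p*log2(p) = 0.491854
  p = 20/55 = 0.363636: log2(p) = -1.459432, -p*log2(p) = 0.530702
H = 0.228894 + 0.502474 + 0.314494 + 0.491854 + 0.530702 = 2.068418

H = 2.0684 bits/symbol


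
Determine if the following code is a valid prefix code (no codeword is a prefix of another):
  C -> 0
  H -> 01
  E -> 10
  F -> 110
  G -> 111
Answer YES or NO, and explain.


Checking each pair (does one codeword prefix another?):
  C='0' vs H='01': prefix -- VIOLATION

NO -- this is NOT a valid prefix code. C (0) is a prefix of H (01).


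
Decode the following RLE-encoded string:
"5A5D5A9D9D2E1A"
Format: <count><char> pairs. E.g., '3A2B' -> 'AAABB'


Expanding each <count><char> pair:
  5A -> 'AAAAA'
  5D -> 'DDDDD'
  5A -> 'AAAAA'
  9D -> 'DDDDDDDDD'
  9D -> 'DDDDDDDDD'
  2E -> 'EE'
  1A -> 'A'

Decoded = AAAAADDDDDAAAAADDDDDDDDDDDDDDDDDDEEA


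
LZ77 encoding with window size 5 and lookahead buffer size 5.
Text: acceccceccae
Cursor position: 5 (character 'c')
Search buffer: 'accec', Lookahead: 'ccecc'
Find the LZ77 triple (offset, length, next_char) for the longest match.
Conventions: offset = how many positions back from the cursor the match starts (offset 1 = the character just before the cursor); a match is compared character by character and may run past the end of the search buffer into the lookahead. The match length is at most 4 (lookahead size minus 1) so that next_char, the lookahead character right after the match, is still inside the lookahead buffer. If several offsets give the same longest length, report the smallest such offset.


Try each offset into the search buffer:
  offset=1 (pos 4, char 'c'): match length 2
  offset=2 (pos 3, char 'e'): match length 0
  offset=3 (pos 2, char 'c'): match length 1
  offset=4 (pos 1, char 'c'): match length 4
  offset=5 (pos 0, char 'a'): match length 0
Longest match has length 4 at offset 4.
next_char = character at position 5 + 4 = 9 -> 'c'

Best match: offset=4, length=4 (matching 'ccec' starting at position 1)
LZ77 triple: (4, 4, 'c')


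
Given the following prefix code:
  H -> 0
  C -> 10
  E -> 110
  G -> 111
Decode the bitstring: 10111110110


Decoding step by step:
Bits 10 -> C
Bits 111 -> G
Bits 110 -> E
Bits 110 -> E


Decoded message: CGEE


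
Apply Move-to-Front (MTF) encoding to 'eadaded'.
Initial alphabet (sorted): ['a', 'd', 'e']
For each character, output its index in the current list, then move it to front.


MTF encoding:
'e': index 2 in ['a', 'd', 'e'] -> ['e', 'a', 'd']
'a': index 1 in ['e', 'a', 'd'] -> ['a', 'e', 'd']
'd': index 2 in ['a', 'e', 'd'] -> ['d', 'a', 'e']
'a': index 1 in ['d', 'a', 'e'] -> ['a', 'd', 'e']
'd': index 1 in ['a', 'd', 'e'] -> ['d', 'a', 'e']
'e': index 2 in ['d', 'a', 'e'] -> ['e', 'd', 'a']
'd': index 1 in ['e', 'd', 'a'] -> ['d', 'e', 'a']


Output: [2, 1, 2, 1, 1, 2, 1]


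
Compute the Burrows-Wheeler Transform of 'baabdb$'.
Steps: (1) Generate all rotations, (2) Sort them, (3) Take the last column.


Rotations (sorted):
  0: $baabdb -> last char: b
  1: aabdb$b -> last char: b
  2: abdb$ba -> last char: a
  3: b$baabd -> last char: d
  4: baabdb$ -> last char: $
  5: bdb$baa -> last char: a
  6: db$baab -> last char: b


BWT = bbad$ab


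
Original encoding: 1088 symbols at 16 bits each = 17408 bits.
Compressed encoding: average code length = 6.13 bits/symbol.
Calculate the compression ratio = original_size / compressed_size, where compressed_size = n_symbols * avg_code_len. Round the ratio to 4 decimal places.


original_size = n_symbols * orig_bits = 1088 * 16 = 17408 bits
compressed_size = n_symbols * avg_code_len = 1088 * 6.13 = 6669.44 bits
ratio = original_size / compressed_size = 17408 / 6669.44 = 2.6101

Compression ratio = 2.6101


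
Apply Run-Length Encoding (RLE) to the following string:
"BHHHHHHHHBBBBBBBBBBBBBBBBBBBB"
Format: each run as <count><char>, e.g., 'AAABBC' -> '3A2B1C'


Scanning runs left to right:
  i=0: run of 'B' x 1 -> '1B'
  i=1: run of 'H' x 8 -> '8H'
  i=9: run of 'B' x 20 -> '20B'

RLE = 1B8H20B
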